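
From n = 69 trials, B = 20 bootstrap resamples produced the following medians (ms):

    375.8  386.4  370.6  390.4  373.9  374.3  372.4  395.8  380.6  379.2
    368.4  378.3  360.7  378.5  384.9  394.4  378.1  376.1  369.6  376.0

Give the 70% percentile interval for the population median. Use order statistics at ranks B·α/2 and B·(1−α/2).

Sorted replicates: 360.7, 368.4, 369.6, 370.6, 372.4, 373.9, 374.3, 375.8, 376.0, 376.1, 378.1, 378.3, 378.5, 379.2, 380.6, 384.9, 386.4, 390.4, 394.4, 395.8
α = 0.30; lower rank = 20 × 0.150 = 3; upper rank = 20 × 0.850 = 17.
The 3rd smallest replicate is 369.6; the 17th is 386.4.

(369.6, 386.4)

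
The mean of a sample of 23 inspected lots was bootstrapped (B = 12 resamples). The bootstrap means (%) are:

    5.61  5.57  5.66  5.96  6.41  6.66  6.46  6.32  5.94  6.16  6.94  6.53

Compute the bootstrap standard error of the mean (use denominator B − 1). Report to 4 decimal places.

SE* = 0.4426

Bootstrap SE is the standard deviation of the 12 replicate means.
Mean of replicates: (5.61 + 5.57 + 5.66 + 5.96 + 6.41 + 6.66 + 6.46 + 6.32 + 5.94 + 6.16 + 6.94 + 6.53) / 12 = 74.22000 / 12 = 6.18500
Sum of squared deviations: (−0.57500)² + (−0.61500)² + (−0.52500)² + (−0.22500)² + (+0.22500)² + (+0.47500)² + (+0.27500)² + (+0.13500)² + (−0.24500)² + (−0.02500)² + (+0.75500)² + (+0.34500)² = 2.15490
Variance = 2.15490 / 11 = 0.19590
SE* = √0.19590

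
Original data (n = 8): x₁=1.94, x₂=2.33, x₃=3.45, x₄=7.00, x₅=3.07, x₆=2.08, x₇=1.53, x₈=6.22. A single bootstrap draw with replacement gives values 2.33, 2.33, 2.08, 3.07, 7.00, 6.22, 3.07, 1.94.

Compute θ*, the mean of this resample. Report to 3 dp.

θ* = 3.505

Mean = (2.33 + 2.33 + 2.08 + 3.07 + 7.00 + 6.22 + 3.07 + 1.94) / 8 = 28.040 / 8 = 3.505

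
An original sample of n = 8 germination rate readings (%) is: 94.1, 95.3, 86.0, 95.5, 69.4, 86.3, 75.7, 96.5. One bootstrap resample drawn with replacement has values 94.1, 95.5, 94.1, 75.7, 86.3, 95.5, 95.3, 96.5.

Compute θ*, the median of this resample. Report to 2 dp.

Sorted: 75.7, 86.3, 94.1, 94.1, 95.3, 95.5, 95.5, 96.5
Median = average of the two middle values = 94.70

θ* = 94.70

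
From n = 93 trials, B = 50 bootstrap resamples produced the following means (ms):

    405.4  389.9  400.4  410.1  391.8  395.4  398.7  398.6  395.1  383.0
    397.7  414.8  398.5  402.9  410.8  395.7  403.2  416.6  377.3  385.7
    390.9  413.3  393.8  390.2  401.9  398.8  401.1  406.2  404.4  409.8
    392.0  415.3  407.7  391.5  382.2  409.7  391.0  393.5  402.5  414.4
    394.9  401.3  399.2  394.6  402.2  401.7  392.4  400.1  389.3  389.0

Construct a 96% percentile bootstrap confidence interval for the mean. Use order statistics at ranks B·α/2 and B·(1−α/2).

(377.3, 415.3)

Sorted replicates: 377.3, 382.2, 383.0, 385.7, 389.0, 389.3, 389.9, 390.2, 390.9, 391.0, 391.5, 391.8, 392.0, 392.4, 393.5, 393.8, 394.6, 394.9, 395.1, 395.4, 395.7, 397.7, 398.5, 398.6, 398.7, 398.8, 399.2, 400.1, 400.4, 401.1, 401.3, 401.7, 401.9, 402.2, 402.5, 402.9, 403.2, 404.4, 405.4, 406.2, 407.7, 409.7, 409.8, 410.1, 410.8, 413.3, 414.4, 414.8, 415.3, 416.6
α = 0.04; lower rank = 50 × 0.020 = 1; upper rank = 50 × 0.980 = 49.
The 1st smallest replicate is 377.3; the 49th is 415.3.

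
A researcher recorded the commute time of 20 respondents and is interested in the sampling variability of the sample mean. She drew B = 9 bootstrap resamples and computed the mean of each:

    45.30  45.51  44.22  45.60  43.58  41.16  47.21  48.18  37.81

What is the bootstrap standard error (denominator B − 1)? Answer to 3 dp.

Bootstrap SE is the standard deviation of the 9 replicate means.
Mean of replicates: (45.30 + 45.51 + 44.22 + 45.60 + 43.58 + 41.16 + 47.21 + 48.18 + 37.81) / 9 = 398.5700 / 9 = 44.2856
Sum of squared deviations: (+1.0144)² + (+1.2244)² + (−0.0656)² + (+1.3144)² + (−0.7056)² + (−3.1256)² + (+2.9244)² + (+3.8944)² + (−6.4756)² = 80.1792
Variance = 80.1792 / 8 = 10.0224
SE* = √10.0224

SE* = 3.166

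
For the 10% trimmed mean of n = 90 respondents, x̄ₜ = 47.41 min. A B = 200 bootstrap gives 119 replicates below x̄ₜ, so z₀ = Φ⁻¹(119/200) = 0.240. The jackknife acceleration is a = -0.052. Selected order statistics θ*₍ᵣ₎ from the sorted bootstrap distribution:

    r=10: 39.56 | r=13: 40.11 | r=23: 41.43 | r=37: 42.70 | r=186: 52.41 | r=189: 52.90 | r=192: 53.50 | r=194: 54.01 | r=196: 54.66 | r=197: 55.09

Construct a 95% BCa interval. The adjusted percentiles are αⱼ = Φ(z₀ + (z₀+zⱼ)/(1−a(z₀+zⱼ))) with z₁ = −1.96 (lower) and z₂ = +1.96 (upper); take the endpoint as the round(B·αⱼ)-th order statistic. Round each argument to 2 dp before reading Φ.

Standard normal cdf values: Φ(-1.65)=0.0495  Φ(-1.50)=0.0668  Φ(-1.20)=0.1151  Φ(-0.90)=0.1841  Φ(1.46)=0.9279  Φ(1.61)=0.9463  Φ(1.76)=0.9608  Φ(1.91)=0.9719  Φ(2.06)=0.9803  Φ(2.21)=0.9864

Lower: z₀ + z₁ = 0.240 + (-1.960) = -1.720; 1 − a(z₀+z₁) = 1 − (-0.052)(-1.720) = 0.9106; argument = 0.240 + (-1.720)/0.9106 = -1.6489 → -1.65.
α₁ = Φ(-1.65) = 0.0495; rank = round(200 × 0.0495) = 10; θ*₍10₎ = 39.56.
Upper: z₀ + z₂ = 2.200; 1 − a(z₀+z₂) = 1.1144; argument = 2.2142 → 2.21; α₂ = 0.9864; rank = 197; θ*₍197₎ = 55.09.

(39.56, 55.09)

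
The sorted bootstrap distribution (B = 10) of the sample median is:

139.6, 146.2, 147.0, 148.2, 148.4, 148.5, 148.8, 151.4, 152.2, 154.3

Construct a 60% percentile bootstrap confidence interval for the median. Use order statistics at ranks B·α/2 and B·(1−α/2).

α = 0.40; lower rank = 10 × 0.200 = 2; upper rank = 10 × 0.800 = 8.
The 2nd smallest replicate is 146.2; the 8th is 151.4.

(146.2, 151.4)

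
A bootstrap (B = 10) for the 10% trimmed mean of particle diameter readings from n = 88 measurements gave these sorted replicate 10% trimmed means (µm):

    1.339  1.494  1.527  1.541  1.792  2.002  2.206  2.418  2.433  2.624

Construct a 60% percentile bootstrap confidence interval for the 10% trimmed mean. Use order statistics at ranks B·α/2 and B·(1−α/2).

α = 0.40; lower rank = 10 × 0.200 = 2; upper rank = 10 × 0.800 = 8.
The 2nd smallest replicate is 1.494; the 8th is 2.418.

(1.494, 2.418)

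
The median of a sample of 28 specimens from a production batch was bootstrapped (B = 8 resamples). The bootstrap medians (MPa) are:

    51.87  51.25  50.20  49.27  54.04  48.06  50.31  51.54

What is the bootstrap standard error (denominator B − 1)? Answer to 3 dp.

Bootstrap SE is the standard deviation of the 8 replicate medians.
Mean of replicates: (51.87 + 51.25 + 50.20 + 49.27 + 54.04 + 48.06 + 50.31 + 51.54) / 8 = 406.5400 / 8 = 50.8175
Sum of squared deviations: (+1.0525)² + (+0.4325)² + (−0.6175)² + (−1.5475)² + (+3.2225)² + (−2.7575)² + (−0.5075)² + (+0.7225)² = 22.8387
Variance = 22.8387 / 7 = 3.2627
SE* = √3.2627

SE* = 1.806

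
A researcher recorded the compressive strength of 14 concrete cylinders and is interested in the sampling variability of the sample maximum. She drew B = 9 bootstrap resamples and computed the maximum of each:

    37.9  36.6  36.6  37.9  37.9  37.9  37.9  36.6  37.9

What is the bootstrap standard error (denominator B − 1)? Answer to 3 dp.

SE* = 0.650

Bootstrap SE is the standard deviation of the 9 replicate maximums.
Mean of replicates: (37.9 + 36.6 + 36.6 + 37.9 + 37.9 + 37.9 + 37.9 + 36.6 + 37.9) / 9 = 337.2000 / 9 = 37.4667
Sum of squared deviations: (+0.4333)² + (−0.8667)² + (−0.8667)² + (+0.4333)² + (+0.4333)² + (+0.4333)² + (+0.4333)² + (−0.8667)² + (+0.4333)² = 3.3800
Variance = 3.3800 / 8 = 0.4225
SE* = √0.4225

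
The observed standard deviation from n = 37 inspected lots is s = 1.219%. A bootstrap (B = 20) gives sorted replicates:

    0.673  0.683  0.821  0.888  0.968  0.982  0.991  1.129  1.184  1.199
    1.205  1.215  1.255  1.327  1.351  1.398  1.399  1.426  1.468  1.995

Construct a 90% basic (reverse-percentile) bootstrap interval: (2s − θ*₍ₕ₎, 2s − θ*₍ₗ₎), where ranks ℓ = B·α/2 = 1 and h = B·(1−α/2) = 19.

(0.970, 1.765)

Percentile endpoints at ranks 1 and 19: θ*₍1₎ = 0.673, θ*₍19₎ = 1.468.
Basic interval reflects these around s:
  lower = 2 × 1.219 − 1.468 = 0.970
  upper = 2 × 1.219 − 0.673 = 1.765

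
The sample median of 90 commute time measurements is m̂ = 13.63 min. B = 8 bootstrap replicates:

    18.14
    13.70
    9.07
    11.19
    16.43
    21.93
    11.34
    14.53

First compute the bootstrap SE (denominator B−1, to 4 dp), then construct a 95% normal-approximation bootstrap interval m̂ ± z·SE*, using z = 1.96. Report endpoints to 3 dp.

(5.406, 21.854)

Mean of replicates = 14.5412; sum of squared deviations = 123.2333; SE* = √(123.2333/7) = 4.1958
Margin = 1.96 × 4.1958 = 8.2238
Interval: 13.63 ± 8.2238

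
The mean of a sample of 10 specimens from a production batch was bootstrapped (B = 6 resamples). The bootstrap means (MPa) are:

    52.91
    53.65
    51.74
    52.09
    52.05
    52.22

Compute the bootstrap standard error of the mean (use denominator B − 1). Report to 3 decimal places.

SE* = 0.707

Bootstrap SE is the standard deviation of the 6 replicate means.
Mean of replicates: (52.91 + 53.65 + 51.74 + 52.09 + 52.05 + 52.22) / 6 = 314.6600 / 6 = 52.4433
Sum of squared deviations: (+0.4667)² + (+1.2067)² + (−0.7033)² + (−0.3533)² + (−0.3933)² + (−0.2233)² = 2.4979
Variance = 2.4979 / 5 = 0.4996
SE* = √0.4996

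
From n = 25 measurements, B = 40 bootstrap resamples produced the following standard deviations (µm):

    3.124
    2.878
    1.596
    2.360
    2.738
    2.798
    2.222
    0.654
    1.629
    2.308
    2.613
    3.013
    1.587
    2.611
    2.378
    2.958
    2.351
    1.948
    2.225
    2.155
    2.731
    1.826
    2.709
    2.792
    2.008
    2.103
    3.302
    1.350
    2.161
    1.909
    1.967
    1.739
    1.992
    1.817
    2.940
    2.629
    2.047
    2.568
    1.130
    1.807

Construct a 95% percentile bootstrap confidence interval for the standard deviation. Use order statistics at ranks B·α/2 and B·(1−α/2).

Sorted replicates: 0.654, 1.130, 1.350, 1.587, 1.596, 1.629, 1.739, 1.807, 1.817, 1.826, 1.909, 1.948, 1.967, 1.992, 2.008, 2.047, 2.103, 2.155, 2.161, 2.222, 2.225, 2.308, 2.351, 2.360, 2.378, 2.568, 2.611, 2.613, 2.629, 2.709, 2.731, 2.738, 2.792, 2.798, 2.878, 2.940, 2.958, 3.013, 3.124, 3.302
α = 0.05; lower rank = 40 × 0.025 = 1; upper rank = 40 × 0.975 = 39.
The 1st smallest replicate is 0.654; the 39th is 3.124.

(0.654, 3.124)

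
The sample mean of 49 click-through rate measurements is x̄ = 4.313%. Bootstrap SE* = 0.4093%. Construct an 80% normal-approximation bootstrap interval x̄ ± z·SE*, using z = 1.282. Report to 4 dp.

Margin = 1.282 × 0.4093 = 0.52472
Interval: 4.313 ± 0.52472

(3.7883, 4.8377)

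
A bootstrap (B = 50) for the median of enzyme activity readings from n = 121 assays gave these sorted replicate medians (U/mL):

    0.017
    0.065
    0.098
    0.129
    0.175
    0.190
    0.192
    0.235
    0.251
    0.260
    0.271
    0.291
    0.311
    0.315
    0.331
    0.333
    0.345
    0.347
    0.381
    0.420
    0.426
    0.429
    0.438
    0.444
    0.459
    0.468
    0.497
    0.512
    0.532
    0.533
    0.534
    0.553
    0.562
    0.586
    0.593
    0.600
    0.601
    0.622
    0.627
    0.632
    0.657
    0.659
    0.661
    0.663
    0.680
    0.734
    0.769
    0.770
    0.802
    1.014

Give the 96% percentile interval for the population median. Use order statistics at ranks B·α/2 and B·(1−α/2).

α = 0.04; lower rank = 50 × 0.020 = 1; upper rank = 50 × 0.980 = 49.
The 1st smallest replicate is 0.017; the 49th is 0.802.

(0.017, 0.802)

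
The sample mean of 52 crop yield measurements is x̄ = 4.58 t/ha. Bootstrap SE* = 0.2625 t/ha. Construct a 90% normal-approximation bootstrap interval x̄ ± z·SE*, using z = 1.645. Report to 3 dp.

Margin = 1.645 × 0.2625 = 0.4318
Interval: 4.58 ± 0.4318

(4.148, 5.012)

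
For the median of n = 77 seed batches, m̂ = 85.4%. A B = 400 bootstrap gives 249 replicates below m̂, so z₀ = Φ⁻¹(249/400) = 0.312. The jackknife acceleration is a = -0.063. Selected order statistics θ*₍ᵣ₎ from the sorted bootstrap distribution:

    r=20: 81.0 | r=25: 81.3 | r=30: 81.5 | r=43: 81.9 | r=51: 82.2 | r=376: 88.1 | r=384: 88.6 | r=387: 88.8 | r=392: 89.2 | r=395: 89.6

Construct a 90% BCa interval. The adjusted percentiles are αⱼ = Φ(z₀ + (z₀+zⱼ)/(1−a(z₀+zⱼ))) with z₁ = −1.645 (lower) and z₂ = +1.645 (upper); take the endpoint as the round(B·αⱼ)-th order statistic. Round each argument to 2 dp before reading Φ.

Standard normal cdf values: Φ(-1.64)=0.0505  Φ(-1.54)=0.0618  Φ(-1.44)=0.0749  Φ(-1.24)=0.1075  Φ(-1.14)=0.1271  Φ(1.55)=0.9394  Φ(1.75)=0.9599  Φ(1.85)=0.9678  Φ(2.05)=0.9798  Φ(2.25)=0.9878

(82.2, 89.2)

Lower: z₀ + z₁ = 0.312 + (-1.645) = -1.333; 1 − a(z₀+z₁) = 1 − (-0.063)(-1.333) = 0.9160; argument = 0.312 + (-1.333)/0.9160 = -1.1432 → -1.14.
α₁ = Φ(-1.14) = 0.1271; rank = round(400 × 0.1271) = 51; θ*₍51₎ = 82.2.
Upper: z₀ + z₂ = 1.957; 1 − a(z₀+z₂) = 1.1233; argument = 2.0542 → 2.05; α₂ = 0.9798; rank = 392; θ*₍392₎ = 89.2.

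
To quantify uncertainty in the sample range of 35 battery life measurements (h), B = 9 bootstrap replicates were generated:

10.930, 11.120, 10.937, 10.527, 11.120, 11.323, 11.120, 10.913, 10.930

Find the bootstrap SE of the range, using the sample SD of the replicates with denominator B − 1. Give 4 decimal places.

Bootstrap SE is the standard deviation of the 9 replicate ranges.
Mean of replicates: (10.930 + 11.120 + 10.937 + 10.527 + 11.120 + 11.323 + 11.120 + 10.913 + 10.930) / 9 = 98.92000 / 9 = 10.99111
Sum of squared deviations: (−0.06111)² + (+0.12889)² + (−0.05411)² + (−0.46411)² + (+0.12889)² + (+0.33189)² + (+0.12889)² + (−0.07811)² + (−0.06111)² = 0.39188
Variance = 0.39188 / 8 = 0.04899
SE* = √0.04899

SE* = 0.2213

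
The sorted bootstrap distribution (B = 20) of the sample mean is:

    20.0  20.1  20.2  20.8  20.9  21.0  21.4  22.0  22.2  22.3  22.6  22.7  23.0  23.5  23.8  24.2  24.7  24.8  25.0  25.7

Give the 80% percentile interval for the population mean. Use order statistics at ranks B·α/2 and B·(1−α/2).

α = 0.20; lower rank = 20 × 0.100 = 2; upper rank = 20 × 0.900 = 18.
The 2nd smallest replicate is 20.1; the 18th is 24.8.

(20.1, 24.8)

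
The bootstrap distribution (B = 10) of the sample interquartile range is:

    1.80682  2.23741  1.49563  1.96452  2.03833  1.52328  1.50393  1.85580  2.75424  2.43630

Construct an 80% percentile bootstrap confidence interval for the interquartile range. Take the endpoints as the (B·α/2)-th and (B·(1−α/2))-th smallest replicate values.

(1.49563, 2.43630)

Sorted replicates: 1.49563, 1.50393, 1.52328, 1.80682, 1.85580, 1.96452, 2.03833, 2.23741, 2.43630, 2.75424
α = 0.20; lower rank = 10 × 0.100 = 1; upper rank = 10 × 0.900 = 9.
The 1st smallest replicate is 1.49563; the 9th is 2.43630.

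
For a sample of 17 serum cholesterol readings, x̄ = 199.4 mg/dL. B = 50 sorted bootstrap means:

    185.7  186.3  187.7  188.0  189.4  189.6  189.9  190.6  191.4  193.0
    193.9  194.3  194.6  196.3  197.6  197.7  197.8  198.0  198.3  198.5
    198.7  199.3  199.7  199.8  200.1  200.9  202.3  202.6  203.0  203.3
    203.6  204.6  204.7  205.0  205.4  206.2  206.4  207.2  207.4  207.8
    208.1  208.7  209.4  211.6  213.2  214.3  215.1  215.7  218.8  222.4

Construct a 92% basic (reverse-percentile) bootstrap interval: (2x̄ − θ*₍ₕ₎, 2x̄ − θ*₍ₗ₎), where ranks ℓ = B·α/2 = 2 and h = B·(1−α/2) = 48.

(183.1, 212.5)

Percentile endpoints at ranks 2 and 48: θ*₍2₎ = 186.3, θ*₍48₎ = 215.7.
Basic interval reflects these around x̄:
  lower = 2 × 199.4 − 215.7 = 183.1
  upper = 2 × 199.4 − 186.3 = 212.5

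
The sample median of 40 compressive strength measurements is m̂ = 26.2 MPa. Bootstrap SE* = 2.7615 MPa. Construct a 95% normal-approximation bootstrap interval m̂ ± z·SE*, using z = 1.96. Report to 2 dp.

Margin = 1.96 × 2.7615 = 5.413
Interval: 26.2 ± 5.413

(20.79, 31.61)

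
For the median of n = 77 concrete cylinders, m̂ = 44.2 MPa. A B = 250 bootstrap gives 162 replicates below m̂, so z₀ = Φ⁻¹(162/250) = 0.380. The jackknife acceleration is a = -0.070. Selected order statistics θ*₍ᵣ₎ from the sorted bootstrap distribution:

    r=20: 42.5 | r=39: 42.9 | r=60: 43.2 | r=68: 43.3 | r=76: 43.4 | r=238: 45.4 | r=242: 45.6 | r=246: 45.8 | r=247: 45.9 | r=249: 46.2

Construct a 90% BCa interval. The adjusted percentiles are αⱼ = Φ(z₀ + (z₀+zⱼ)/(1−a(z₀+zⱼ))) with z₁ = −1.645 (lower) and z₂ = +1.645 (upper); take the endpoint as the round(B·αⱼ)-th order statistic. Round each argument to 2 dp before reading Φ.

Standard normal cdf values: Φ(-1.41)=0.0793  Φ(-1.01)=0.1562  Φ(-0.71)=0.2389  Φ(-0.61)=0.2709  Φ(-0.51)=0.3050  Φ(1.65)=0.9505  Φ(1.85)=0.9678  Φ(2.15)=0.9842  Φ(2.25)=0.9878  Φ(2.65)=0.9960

(42.9, 45.8)

Lower: z₀ + z₁ = 0.380 + (-1.645) = -1.265; 1 − a(z₀+z₁) = 1 − (-0.070)(-1.265) = 0.9114; argument = 0.380 + (-1.265)/0.9114 = -1.0079 → -1.01.
α₁ = Φ(-1.01) = 0.1562; rank = round(250 × 0.1562) = 39; θ*₍39₎ = 42.9.
Upper: z₀ + z₂ = 2.025; 1 − a(z₀+z₂) = 1.1418; argument = 2.1536 → 2.15; α₂ = 0.9842; rank = 246; θ*₍246₎ = 45.8.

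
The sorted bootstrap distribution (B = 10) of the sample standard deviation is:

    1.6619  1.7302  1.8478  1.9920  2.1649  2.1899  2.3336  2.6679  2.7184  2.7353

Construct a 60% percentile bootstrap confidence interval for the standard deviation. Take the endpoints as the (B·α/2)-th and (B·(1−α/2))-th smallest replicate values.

(1.7302, 2.6679)

α = 0.40; lower rank = 10 × 0.200 = 2; upper rank = 10 × 0.800 = 8.
The 2nd smallest replicate is 1.7302; the 8th is 2.6679.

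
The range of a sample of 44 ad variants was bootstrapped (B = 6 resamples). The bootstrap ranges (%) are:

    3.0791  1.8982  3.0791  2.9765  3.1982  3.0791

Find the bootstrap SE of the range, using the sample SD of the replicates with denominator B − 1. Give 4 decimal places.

Bootstrap SE is the standard deviation of the 6 replicate ranges.
Mean of replicates: (3.0791 + 1.8982 + 3.0791 + 2.9765 + 3.1982 + 3.0791) / 6 = 17.31020 / 6 = 2.88503
Sum of squared deviations: (+0.19407)² + (−0.98683)² + (+0.19407)² + (+0.09147)² + (+0.31317)² + (+0.19407)² = 1.19327
Variance = 1.19327 / 5 = 0.23865
SE* = √0.23865

SE* = 0.4885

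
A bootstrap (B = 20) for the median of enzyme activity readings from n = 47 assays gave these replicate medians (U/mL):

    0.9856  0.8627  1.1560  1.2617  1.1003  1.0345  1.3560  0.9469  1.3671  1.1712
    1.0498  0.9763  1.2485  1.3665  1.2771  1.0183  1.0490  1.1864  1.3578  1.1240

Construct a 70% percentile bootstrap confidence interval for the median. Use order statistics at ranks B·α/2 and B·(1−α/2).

(0.9763, 1.3560)

Sorted replicates: 0.8627, 0.9469, 0.9763, 0.9856, 1.0183, 1.0345, 1.0490, 1.0498, 1.1003, 1.1240, 1.1560, 1.1712, 1.1864, 1.2485, 1.2617, 1.2771, 1.3560, 1.3578, 1.3665, 1.3671
α = 0.30; lower rank = 20 × 0.150 = 3; upper rank = 20 × 0.850 = 17.
The 3rd smallest replicate is 0.9763; the 17th is 1.3560.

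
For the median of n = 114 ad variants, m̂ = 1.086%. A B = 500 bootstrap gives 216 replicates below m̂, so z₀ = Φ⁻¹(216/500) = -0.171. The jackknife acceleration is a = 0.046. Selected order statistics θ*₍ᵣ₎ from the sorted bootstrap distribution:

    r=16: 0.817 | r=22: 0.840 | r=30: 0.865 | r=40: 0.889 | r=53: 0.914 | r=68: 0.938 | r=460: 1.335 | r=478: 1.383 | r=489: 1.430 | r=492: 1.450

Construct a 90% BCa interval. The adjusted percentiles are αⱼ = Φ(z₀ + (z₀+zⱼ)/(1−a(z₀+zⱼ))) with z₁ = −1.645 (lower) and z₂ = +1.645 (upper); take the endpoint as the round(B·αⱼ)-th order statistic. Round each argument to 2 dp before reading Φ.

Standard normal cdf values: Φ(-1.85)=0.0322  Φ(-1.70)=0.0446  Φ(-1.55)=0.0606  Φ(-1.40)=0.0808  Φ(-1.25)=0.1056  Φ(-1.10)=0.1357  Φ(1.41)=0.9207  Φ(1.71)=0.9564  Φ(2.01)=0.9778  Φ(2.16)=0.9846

Lower: z₀ + z₁ = -0.171 + (-1.645) = -1.816; 1 − a(z₀+z₁) = 1 − (0.046)(-1.816) = 1.0835; argument = -0.171 + (-1.816)/1.0835 = -1.8470 → -1.85.
α₁ = Φ(-1.85) = 0.0322; rank = round(500 × 0.0322) = 16; θ*₍16₎ = 0.817.
Upper: z₀ + z₂ = 1.474; 1 − a(z₀+z₂) = 0.9322; argument = 1.4102 → 1.41; α₂ = 0.9207; rank = 460; θ*₍460₎ = 1.335.

(0.817, 1.335)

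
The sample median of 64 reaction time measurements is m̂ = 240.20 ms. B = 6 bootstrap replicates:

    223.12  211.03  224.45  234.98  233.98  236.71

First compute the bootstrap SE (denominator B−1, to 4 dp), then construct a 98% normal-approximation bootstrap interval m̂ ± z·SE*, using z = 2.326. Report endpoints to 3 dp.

(217.352, 263.048)

Mean of replicates = 227.3783; sum of squared deviations = 482.4239; SE* = √(482.4239/5) = 9.8227
Margin = 2.326 × 9.8227 = 22.8476
Interval: 240.20 ± 22.8476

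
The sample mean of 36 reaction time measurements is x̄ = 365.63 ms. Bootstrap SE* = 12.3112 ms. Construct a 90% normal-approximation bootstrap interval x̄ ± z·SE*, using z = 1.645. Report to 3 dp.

(345.378, 385.882)

Margin = 1.645 × 12.3112 = 20.2519
Interval: 365.63 ± 20.2519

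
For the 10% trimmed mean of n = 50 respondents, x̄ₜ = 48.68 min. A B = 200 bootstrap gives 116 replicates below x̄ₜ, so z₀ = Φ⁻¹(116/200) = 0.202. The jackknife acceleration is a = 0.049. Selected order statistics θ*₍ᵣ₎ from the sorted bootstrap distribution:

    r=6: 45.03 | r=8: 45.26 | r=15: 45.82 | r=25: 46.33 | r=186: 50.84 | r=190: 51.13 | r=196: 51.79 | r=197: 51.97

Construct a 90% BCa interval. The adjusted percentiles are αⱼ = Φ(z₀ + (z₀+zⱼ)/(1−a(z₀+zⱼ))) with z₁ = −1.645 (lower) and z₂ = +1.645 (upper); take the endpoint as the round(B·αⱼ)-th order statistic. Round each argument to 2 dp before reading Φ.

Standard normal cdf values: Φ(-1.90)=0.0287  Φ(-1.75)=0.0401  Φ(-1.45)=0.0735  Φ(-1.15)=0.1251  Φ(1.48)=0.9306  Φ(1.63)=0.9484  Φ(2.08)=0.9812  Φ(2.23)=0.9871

Lower: z₀ + z₁ = 0.202 + (-1.645) = -1.443; 1 − a(z₀+z₁) = 1 − (0.049)(-1.443) = 1.0707; argument = 0.202 + (-1.443)/1.0707 = -1.1457 → -1.15.
α₁ = Φ(-1.15) = 0.1251; rank = round(200 × 0.1251) = 25; θ*₍25₎ = 46.33.
Upper: z₀ + z₂ = 1.847; 1 − a(z₀+z₂) = 0.9095; argument = 2.2328 → 2.23; α₂ = 0.9871; rank = 197; θ*₍197₎ = 51.97.

(46.33, 51.97)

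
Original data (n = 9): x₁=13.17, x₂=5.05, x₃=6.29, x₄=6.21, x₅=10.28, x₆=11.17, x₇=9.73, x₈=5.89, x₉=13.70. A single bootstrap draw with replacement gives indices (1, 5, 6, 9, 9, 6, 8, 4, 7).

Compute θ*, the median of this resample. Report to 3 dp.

Resample values: 13.17, 10.28, 11.17, 13.70, 13.70, 11.17, 5.89, 6.21, 9.73.
Sorted: 5.89, 6.21, 9.73, 10.28, 11.17, 11.17, 13.17, 13.70, 13.70
Median = middle value = 11.170

θ* = 11.170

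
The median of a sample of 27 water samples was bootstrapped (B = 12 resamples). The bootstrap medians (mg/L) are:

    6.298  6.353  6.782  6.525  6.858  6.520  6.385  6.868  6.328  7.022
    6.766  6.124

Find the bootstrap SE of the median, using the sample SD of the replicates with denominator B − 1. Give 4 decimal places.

Bootstrap SE is the standard deviation of the 12 replicate medians.
Mean of replicates: (6.298 + 6.353 + 6.782 + 6.525 + 6.858 + 6.520 + 6.385 + 6.868 + 6.328 + 7.022 + 6.766 + 6.124) / 12 = 78.82900 / 12 = 6.56908
Sum of squared deviations: (−0.27108)² + (−0.21608)² + (+0.21292)² + (−0.04408)² + (+0.28892)² + (−0.04908)² + (−0.18408)² + (+0.29892)² + (−0.24108)² + (+0.45292)² + (+0.19692)² + (−0.44508)² = 0.87670
Variance = 0.87670 / 11 = 0.07970
SE* = √0.07970

SE* = 0.2823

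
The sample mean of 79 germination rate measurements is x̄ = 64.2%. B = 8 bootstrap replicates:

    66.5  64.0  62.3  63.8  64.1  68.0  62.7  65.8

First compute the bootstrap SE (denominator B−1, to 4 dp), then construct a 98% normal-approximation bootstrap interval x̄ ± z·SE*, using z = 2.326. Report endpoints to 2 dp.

Mean of replicates = 64.6500; sum of squared deviations = 26.7400; SE* = √(26.7400/7) = 1.9545
Margin = 2.326 × 1.9545 = 4.546
Interval: 64.2 ± 4.546

(59.65, 68.75)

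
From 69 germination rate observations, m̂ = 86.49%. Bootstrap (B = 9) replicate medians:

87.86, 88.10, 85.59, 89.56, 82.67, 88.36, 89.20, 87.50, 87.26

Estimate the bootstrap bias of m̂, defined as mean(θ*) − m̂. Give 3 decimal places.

mean(θ*) = (87.86 + 88.10 + 85.59 + 89.56 + 82.67 + 88.36 + 89.20 + 87.50 + 87.26) / 9 = 87.3444
bias = 87.3444 − 86.49

bias = +0.854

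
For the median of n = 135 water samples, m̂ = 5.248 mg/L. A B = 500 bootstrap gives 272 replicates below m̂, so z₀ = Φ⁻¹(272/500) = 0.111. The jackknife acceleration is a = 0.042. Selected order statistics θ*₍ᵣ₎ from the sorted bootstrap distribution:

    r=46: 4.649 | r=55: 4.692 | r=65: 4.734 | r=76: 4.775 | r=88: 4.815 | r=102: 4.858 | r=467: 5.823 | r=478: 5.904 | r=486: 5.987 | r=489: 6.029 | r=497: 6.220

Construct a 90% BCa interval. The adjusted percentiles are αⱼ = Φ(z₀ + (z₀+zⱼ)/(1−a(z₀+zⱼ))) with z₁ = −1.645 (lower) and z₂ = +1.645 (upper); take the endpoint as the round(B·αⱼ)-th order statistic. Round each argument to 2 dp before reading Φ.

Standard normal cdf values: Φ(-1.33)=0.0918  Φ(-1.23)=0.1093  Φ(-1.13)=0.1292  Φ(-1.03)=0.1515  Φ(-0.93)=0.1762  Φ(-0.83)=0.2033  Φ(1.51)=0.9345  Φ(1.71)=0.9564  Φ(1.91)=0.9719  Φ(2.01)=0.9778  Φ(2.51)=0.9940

(4.649, 6.029)

Lower: z₀ + z₁ = 0.111 + (-1.645) = -1.534; 1 − a(z₀+z₁) = 1 − (0.042)(-1.534) = 1.0644; argument = 0.111 + (-1.534)/1.0644 = -1.3301 → -1.33.
α₁ = Φ(-1.33) = 0.0918; rank = round(500 × 0.0918) = 46; θ*₍46₎ = 4.649.
Upper: z₀ + z₂ = 1.756; 1 − a(z₀+z₂) = 0.9262; argument = 2.0068 → 2.01; α₂ = 0.9778; rank = 489; θ*₍489₎ = 6.029.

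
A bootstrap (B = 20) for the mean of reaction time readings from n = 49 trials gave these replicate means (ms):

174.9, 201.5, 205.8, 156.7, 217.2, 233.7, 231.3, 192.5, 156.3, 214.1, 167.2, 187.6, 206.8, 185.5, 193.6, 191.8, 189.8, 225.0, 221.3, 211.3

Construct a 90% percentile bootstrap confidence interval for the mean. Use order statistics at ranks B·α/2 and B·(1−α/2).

(156.3, 231.3)

Sorted replicates: 156.3, 156.7, 167.2, 174.9, 185.5, 187.6, 189.8, 191.8, 192.5, 193.6, 201.5, 205.8, 206.8, 211.3, 214.1, 217.2, 221.3, 225.0, 231.3, 233.7
α = 0.10; lower rank = 20 × 0.050 = 1; upper rank = 20 × 0.950 = 19.
The 1st smallest replicate is 156.3; the 19th is 231.3.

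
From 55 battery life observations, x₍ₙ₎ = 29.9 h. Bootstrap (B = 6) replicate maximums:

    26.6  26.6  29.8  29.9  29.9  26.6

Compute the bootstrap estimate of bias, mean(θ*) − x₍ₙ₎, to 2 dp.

mean(θ*) = (26.6 + 26.6 + 29.8 + 29.9 + 29.9 + 26.6) / 6 = 28.233
bias = 28.233 − 29.9

bias = −1.67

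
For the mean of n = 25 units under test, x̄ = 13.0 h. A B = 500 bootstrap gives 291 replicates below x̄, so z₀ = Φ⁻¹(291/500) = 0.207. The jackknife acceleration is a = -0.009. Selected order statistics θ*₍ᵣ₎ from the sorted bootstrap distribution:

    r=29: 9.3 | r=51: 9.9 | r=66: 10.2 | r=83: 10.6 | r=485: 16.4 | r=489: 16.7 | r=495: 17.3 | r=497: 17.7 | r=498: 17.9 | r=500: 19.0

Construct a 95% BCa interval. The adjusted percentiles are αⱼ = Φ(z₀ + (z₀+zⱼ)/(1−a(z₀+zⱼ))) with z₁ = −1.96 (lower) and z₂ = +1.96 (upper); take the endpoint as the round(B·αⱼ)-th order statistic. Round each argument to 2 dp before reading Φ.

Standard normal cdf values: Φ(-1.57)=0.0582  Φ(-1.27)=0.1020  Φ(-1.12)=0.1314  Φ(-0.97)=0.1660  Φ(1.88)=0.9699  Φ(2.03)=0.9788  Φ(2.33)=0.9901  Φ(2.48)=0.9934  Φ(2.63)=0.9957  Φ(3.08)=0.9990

(9.3, 17.3)

Lower: z₀ + z₁ = 0.207 + (-1.960) = -1.753; 1 − a(z₀+z₁) = 1 − (-0.009)(-1.753) = 0.9842; argument = 0.207 + (-1.753)/0.9842 = -1.5741 → -1.57.
α₁ = Φ(-1.57) = 0.0582; rank = round(500 × 0.0582) = 29; θ*₍29₎ = 9.3.
Upper: z₀ + z₂ = 2.167; 1 − a(z₀+z₂) = 1.0195; argument = 2.3325 → 2.33; α₂ = 0.9901; rank = 495; θ*₍495₎ = 17.3.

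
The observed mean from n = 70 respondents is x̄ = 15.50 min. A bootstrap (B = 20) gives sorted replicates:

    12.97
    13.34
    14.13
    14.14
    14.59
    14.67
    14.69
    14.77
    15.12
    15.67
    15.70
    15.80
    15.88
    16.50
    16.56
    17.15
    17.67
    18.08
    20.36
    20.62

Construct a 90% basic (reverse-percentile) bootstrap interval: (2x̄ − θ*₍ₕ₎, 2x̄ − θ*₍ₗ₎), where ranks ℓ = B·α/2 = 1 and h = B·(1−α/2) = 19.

(10.64, 18.03)

Percentile endpoints at ranks 1 and 19: θ*₍1₎ = 12.97, θ*₍19₎ = 20.36.
Basic interval reflects these around x̄:
  lower = 2 × 15.50 − 20.36 = 10.64
  upper = 2 × 15.50 − 12.97 = 18.03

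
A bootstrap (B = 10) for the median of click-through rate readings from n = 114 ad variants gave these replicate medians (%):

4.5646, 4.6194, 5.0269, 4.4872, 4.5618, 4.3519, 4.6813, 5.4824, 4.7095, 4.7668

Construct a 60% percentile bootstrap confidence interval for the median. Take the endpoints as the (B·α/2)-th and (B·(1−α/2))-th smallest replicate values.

(4.4872, 4.7668)

Sorted replicates: 4.3519, 4.4872, 4.5618, 4.5646, 4.6194, 4.6813, 4.7095, 4.7668, 5.0269, 5.4824
α = 0.40; lower rank = 10 × 0.200 = 2; upper rank = 10 × 0.800 = 8.
The 2nd smallest replicate is 4.4872; the 8th is 4.7668.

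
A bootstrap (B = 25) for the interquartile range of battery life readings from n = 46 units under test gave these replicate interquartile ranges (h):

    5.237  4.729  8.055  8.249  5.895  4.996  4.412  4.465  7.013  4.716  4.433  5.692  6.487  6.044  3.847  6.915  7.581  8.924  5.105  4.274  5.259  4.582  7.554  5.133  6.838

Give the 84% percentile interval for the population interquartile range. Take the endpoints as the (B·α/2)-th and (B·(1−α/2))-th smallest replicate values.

(4.274, 8.055)

Sorted replicates: 3.847, 4.274, 4.412, 4.433, 4.465, 4.582, 4.716, 4.729, 4.996, 5.105, 5.133, 5.237, 5.259, 5.692, 5.895, 6.044, 6.487, 6.838, 6.915, 7.013, 7.554, 7.581, 8.055, 8.249, 8.924
α = 0.16; lower rank = 25 × 0.080 = 2; upper rank = 25 × 0.920 = 23.
The 2nd smallest replicate is 4.274; the 23rd is 8.055.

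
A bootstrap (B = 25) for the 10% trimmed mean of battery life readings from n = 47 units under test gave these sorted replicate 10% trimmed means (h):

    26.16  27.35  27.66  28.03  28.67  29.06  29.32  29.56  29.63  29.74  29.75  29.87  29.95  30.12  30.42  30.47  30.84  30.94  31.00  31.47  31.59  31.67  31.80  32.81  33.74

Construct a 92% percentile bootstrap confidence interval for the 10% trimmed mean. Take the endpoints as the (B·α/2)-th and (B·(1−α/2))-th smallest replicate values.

α = 0.08; lower rank = 25 × 0.040 = 1; upper rank = 25 × 0.960 = 24.
The 1st smallest replicate is 26.16; the 24th is 32.81.

(26.16, 32.81)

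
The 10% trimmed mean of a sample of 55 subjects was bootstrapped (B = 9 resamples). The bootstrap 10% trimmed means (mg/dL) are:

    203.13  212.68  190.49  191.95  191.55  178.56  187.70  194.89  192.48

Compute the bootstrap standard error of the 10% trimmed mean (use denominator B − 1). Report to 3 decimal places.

Bootstrap SE is the standard deviation of the 9 replicate 10% trimmed means.
Mean of replicates: (203.13 + 212.68 + 190.49 + 191.95 + 191.55 + 178.56 + 187.70 + 194.89 + 192.48) / 9 = 1743.4300 / 9 = 193.7144
Sum of squared deviations: (+9.4156)² + (+18.9656)² + (−3.2244)² + (−1.7644)² + (−2.1644)² + (−15.1544)² + (−6.0144)² + (+1.1756)² + (−1.2344)² = 735.2766
Variance = 735.2766 / 8 = 91.9096
SE* = √91.9096

SE* = 9.587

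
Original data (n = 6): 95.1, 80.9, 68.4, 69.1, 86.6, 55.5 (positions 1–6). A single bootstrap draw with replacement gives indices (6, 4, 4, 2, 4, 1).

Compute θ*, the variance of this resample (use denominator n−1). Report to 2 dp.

θ* = 180.52

Resample values: 55.5, 69.1, 69.1, 80.9, 69.1, 95.1.
Mean = 73.1333; sum of squared deviations = 902.5933
s² = 902.5933 / 5 = 180.5187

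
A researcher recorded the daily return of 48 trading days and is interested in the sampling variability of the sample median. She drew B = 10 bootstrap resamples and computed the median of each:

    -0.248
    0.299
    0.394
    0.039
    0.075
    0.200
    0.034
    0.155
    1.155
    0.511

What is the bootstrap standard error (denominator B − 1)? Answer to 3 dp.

Bootstrap SE is the standard deviation of the 10 replicate medians.
Mean of replicates: ((-0.248) + 0.299 + 0.394 + 0.039 + 0.075 + 0.200 + 0.034 + 0.155 + 1.155 + 0.511) / 10 = 2.6140 / 10 = 0.2614
Sum of squared deviations: (−0.5094)² + (+0.0376)² + (+0.1326)² + (−0.2224)² + (−0.1864)² + (−0.0614)² + (−0.2274)² + (−0.1064)² + (+0.8936)² + (+0.2496)² = 1.2903
Variance = 1.2903 / 9 = 0.1434
SE* = √0.1434

SE* = 0.379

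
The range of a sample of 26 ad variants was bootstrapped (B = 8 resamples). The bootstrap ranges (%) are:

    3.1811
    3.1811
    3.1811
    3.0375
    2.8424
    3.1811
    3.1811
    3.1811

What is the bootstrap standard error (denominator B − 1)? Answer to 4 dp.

Bootstrap SE is the standard deviation of the 8 replicate ranges.
Mean of replicates: (3.1811 + 3.1811 + 3.1811 + 3.0375 + 2.8424 + 3.1811 + 3.1811 + 3.1811) / 8 = 24.96650 / 8 = 3.12081
Sum of squared deviations: (+0.06029)² + (+0.06029)² + (+0.06029)² + (−0.08331)² + (−0.27841)² + (+0.06029)² + (+0.06029)² + (+0.06029)² = 0.10626
Variance = 0.10626 / 7 = 0.01518
SE* = √0.01518

SE* = 0.1232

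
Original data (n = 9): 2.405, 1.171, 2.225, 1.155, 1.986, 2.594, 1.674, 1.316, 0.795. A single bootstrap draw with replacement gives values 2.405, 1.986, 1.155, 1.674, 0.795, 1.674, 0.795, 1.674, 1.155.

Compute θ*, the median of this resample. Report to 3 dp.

Sorted: 0.795, 0.795, 1.155, 1.155, 1.674, 1.674, 1.674, 1.986, 2.405
Median = middle value = 1.674

θ* = 1.674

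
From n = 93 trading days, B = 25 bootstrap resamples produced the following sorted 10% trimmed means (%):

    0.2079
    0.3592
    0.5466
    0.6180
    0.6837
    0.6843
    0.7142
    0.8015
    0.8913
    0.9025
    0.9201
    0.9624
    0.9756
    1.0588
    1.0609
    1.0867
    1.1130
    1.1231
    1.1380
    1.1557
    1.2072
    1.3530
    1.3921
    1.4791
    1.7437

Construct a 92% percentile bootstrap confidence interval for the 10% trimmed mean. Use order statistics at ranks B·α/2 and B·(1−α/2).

α = 0.08; lower rank = 25 × 0.040 = 1; upper rank = 25 × 0.960 = 24.
The 1st smallest replicate is 0.2079; the 24th is 1.4791.

(0.2079, 1.4791)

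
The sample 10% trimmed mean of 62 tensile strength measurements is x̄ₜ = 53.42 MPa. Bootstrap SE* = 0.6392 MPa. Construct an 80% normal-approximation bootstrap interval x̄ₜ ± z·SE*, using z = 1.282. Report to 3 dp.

(52.601, 54.239)

Margin = 1.282 × 0.6392 = 0.8195
Interval: 53.42 ± 0.8195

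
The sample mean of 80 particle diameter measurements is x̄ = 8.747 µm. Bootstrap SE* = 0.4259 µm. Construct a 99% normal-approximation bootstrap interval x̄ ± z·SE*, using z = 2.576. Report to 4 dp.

(7.6499, 9.8441)

Margin = 2.576 × 0.4259 = 1.09712
Interval: 8.747 ± 1.09712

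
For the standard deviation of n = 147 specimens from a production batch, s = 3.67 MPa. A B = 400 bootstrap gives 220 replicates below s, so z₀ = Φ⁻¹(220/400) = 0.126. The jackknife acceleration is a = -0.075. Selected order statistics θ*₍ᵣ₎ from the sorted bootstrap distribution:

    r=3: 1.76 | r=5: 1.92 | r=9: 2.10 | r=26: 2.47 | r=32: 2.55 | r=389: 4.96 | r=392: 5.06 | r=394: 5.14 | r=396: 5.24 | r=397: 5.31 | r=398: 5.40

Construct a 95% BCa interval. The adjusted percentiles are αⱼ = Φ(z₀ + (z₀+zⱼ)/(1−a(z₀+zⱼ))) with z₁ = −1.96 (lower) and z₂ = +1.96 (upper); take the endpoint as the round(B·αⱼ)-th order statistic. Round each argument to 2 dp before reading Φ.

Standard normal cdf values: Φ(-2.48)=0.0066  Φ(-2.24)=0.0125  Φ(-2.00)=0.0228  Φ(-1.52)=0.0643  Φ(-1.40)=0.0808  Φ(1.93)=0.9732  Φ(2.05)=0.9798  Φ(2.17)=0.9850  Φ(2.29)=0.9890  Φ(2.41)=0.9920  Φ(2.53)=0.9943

Lower: z₀ + z₁ = 0.126 + (-1.960) = -1.834; 1 − a(z₀+z₁) = 1 − (-0.075)(-1.834) = 0.8624; argument = 0.126 + (-1.834)/0.8624 = -2.0005 → -2.00.
α₁ = Φ(-2.00) = 0.0228; rank = round(400 × 0.0228) = 9; θ*₍9₎ = 2.10.
Upper: z₀ + z₂ = 2.086; 1 − a(z₀+z₂) = 1.1564; argument = 1.9298 → 1.93; α₂ = 0.9732; rank = 389; θ*₍389₎ = 4.96.

(2.10, 4.96)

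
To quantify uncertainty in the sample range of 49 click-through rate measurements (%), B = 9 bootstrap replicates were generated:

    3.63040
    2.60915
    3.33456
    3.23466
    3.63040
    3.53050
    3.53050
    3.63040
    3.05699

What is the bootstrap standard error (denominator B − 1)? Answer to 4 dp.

SE* = 0.3444

Bootstrap SE is the standard deviation of the 9 replicate ranges.
Mean of replicates: (3.63040 + 2.60915 + 3.33456 + 3.23466 + 3.63040 + 3.53050 + 3.53050 + 3.63040 + 3.05699) / 9 = 30.187560 / 9 = 3.354173
Sum of squared deviations: (+0.276227)² + (−0.745023)² + (−0.019613)² + (−0.119513)² + (+0.276227)² + (+0.176327)² + (+0.176327)² + (+0.276227)² + (−0.297183)² = 0.949132
Variance = 0.949132 / 8 = 0.118641
SE* = √0.118641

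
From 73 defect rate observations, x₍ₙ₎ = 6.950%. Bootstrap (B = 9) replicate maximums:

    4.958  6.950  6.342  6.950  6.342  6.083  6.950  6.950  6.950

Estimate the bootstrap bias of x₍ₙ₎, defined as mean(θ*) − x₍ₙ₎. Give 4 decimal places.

mean(θ*) = (4.958 + 6.950 + 6.342 + 6.950 + 6.342 + 6.083 + 6.950 + 6.950 + 6.950) / 9 = 6.49722
bias = 6.49722 − 6.950

bias = −0.4528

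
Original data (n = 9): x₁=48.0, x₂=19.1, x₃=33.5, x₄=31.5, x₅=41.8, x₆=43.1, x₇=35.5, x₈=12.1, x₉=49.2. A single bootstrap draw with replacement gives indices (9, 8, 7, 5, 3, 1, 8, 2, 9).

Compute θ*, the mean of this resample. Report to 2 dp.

θ* = 33.39

Resample values: 49.2, 12.1, 35.5, 41.8, 33.5, 48.0, 12.1, 19.1, 49.2.
Mean = (49.2 + 12.1 + 35.5 + 41.8 + 33.5 + 48.0 + 12.1 + 19.1 + 49.2) / 9 = 300.50 / 9 = 33.39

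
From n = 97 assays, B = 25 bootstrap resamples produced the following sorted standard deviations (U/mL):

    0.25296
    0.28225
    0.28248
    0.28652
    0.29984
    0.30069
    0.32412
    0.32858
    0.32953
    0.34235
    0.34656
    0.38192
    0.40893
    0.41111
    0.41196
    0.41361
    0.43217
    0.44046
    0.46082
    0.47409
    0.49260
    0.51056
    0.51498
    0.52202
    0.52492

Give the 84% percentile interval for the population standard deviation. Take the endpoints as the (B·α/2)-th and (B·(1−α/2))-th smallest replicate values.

α = 0.16; lower rank = 25 × 0.080 = 2; upper rank = 25 × 0.920 = 23.
The 2nd smallest replicate is 0.28225; the 23rd is 0.51498.

(0.28225, 0.51498)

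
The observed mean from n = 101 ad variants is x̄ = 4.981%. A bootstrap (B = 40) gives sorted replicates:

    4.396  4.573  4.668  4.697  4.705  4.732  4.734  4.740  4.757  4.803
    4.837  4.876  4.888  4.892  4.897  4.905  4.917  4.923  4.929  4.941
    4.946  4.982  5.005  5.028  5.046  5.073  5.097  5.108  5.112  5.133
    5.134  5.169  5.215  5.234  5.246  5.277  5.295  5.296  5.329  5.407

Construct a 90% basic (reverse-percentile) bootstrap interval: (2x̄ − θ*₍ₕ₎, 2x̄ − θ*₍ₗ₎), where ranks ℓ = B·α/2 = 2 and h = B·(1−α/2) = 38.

Percentile endpoints at ranks 2 and 38: θ*₍2₎ = 4.573, θ*₍38₎ = 5.296.
Basic interval reflects these around x̄:
  lower = 2 × 4.981 − 5.296 = 4.666
  upper = 2 × 4.981 − 4.573 = 5.389

(4.666, 5.389)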